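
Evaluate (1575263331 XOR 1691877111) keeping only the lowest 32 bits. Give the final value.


Step 1: 1575263331 ^ 1691877111 = 959668884
Step 2: 959668884 & 4294967295 = 959668884

959668884


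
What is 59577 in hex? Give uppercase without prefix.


59577 = E8B9 hex

E8B9


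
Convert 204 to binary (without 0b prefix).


204 = 11001100 in binary

11001100


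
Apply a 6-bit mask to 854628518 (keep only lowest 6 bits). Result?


854628518 & 63 = 38

38


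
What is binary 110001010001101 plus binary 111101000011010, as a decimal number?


110001010001101 + 111101000011010 = 1101110010100111 = 56487

56487


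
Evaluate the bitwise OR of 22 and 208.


0b10110 | 0b11010000 = 0b11010110 = 214

214


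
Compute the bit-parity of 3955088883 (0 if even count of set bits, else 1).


0b11101011101111011101110111110011 has 24 ones => parity 0

0


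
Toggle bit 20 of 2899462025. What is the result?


2899462025 ^ (1 << 20) = 2899462025 ^ 1048576 = 2898413449

2898413449


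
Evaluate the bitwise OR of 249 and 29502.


0b11111001 | 0b111001100111110 = 0b111001111111111 = 29695

29695


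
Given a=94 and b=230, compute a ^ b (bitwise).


94 ^ 230 = 184

184


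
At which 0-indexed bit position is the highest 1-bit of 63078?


0b1111011001100110. Highest set bit at position 15

15


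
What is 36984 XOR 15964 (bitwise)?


0b1001000001111000 ^ 0b11111001011100 = 0b1010111000100100 = 44580

44580


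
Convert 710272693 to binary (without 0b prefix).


710272693 = 101010010101011110011010110101 in binary

101010010101011110011010110101


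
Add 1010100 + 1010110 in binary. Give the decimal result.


1010100 + 1010110 = 10101010 = 170

170


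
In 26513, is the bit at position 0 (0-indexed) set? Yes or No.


0b110011110010001, bit 0 = 1. Yes

Yes


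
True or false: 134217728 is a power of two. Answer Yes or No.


0b1000000000000000000000000000. Only one bit set => Yes

Yes


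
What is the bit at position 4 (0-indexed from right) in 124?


0b1111100, position 4 = 1

1


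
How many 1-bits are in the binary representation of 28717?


0b111000000101101 has 7 set bits

7


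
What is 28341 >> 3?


0b110111010110101 >> 3 = 0b110111010110 = 3542

3542


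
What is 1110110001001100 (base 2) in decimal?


1110110001001100 in decimal = 60492

60492


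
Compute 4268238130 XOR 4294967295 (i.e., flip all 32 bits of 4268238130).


4268238130 ^ 4294967295 = 26729165

26729165


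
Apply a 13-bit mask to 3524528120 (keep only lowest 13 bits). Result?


3524528120 & 8191 = 2040

2040


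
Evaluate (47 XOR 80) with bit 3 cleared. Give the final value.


Step 1: 47 ^ 80 = 127
Step 2: 127 & ~(1 << 3) = 119

119


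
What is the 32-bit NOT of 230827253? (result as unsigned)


~0b1101110000100010010011110101 = 0b11110010001111011101101100001010 = 4064140042 (32-bit unsigned)

4064140042


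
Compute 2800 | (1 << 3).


2800 | (1 << 3) = 2800 | 8 = 2808

2808


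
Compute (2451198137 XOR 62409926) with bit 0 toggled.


Step 1: 2451198137 ^ 62409926 = 2443320447
Step 2: 2443320447 ^ (1 << 0) = 2443320447 ^ 1 = 2443320446

2443320446


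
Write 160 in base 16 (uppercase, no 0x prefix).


160 = A0 hex

A0


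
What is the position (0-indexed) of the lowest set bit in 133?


0b10000101. Lowest set bit at position 0

0


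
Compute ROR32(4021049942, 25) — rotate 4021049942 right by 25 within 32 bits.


Rotate 0b11101111101011000101101001010110 right by 25 (32-bit) = 0b11010110001011010010101101110111 = 3593284471

3593284471


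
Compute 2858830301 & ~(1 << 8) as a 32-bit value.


2858830301 & ~(1 << 8) = 2858830045

2858830045


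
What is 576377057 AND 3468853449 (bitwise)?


0b100010010110101101000011100001 & 0b11001110110000101000000011001001 = 0b10010000101000000011000001 = 37912769

37912769


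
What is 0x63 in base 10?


63 hex = 99 decimal

99


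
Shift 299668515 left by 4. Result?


0b10001110111001001010000100011 << 4 = 0b100011101110010010100001000110000 = 4794696240

4794696240


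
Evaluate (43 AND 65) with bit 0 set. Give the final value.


Step 1: 43 & 65 = 1
Step 2: 1 | (1 << 0) = 1 | 1 = 1

1


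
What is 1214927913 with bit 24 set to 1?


1214927913 | (1 << 24) = 1214927913 | 16777216 = 1231705129

1231705129


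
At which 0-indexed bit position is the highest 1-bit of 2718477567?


0b10100010000010001010110011111111. Highest set bit at position 31

31


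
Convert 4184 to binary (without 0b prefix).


4184 = 1000001011000 in binary

1000001011000


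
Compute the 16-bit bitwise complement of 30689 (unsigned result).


~0b111011111100001 = 0b1000100000011110 = 34846 (16-bit unsigned)

34846


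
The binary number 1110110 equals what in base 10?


1110110 in decimal = 118

118


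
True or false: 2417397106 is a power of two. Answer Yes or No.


0b10010000000101101000110101110010. Multiple bits set => No

No


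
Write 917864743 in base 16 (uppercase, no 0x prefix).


917864743 = 36B58127 hex

36B58127


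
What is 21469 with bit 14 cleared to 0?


21469 & ~(1 << 14) = 5085

5085


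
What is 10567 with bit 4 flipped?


10567 ^ (1 << 4) = 10567 ^ 16 = 10583

10583


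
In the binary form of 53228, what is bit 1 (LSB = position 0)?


0b1100111111101100, position 1 = 0

0


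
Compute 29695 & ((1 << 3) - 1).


29695 & 7 = 7

7


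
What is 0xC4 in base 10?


C4 hex = 196 decimal

196


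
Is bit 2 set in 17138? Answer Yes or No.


0b100001011110010, bit 2 = 0. No

No


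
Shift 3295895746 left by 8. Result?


0b11000100011100110110000011000010 << 8 = 0b1100010001110011011000001100001000000000 = 843749310976

843749310976


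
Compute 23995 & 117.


0b101110110111011 & 0b1110101 = 0b110001 = 49

49


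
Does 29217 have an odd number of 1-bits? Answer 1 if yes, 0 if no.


0b111001000100001 has 6 ones => parity 0

0


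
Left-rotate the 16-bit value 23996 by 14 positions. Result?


Rotate 0b101110110111100 left by 14 (16-bit) = 0b1011101101111 = 5999

5999


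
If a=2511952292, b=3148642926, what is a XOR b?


2511952292 ^ 3148642926 = 773137354

773137354


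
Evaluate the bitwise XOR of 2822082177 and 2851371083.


0b10101000001101011000111010000001 ^ 0b10101001111101000111100001001011 = 0b1110000011111011011001010 = 29488842

29488842


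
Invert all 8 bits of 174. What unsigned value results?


174 ^ 255 = 81

81


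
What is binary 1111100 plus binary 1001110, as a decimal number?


1111100 + 1001110 = 11001010 = 202

202


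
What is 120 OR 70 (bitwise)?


0b1111000 | 0b1000110 = 0b1111110 = 126

126


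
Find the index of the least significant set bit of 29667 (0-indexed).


0b111001111100011. Lowest set bit at position 0

0


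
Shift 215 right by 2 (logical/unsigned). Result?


0b11010111 >> 2 = 0b110101 = 53

53


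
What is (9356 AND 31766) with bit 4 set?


Step 1: 9356 & 31766 = 9220
Step 2: 9220 | (1 << 4) = 9220 | 16 = 9236

9236


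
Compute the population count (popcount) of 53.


0b110101 has 4 set bits

4


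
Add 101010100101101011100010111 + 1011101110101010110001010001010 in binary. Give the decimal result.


101010100101101011100010111 + 1011101110101010110001010001010 = 1100011001010000011100110100001 = 1663580577

1663580577


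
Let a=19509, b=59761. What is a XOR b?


19509 ^ 59761 = 42308

42308


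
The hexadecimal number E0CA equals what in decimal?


E0CA hex = 57546 decimal

57546


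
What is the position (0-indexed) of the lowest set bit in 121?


0b1111001. Lowest set bit at position 0

0


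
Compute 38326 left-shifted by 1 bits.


0b1001010110110110 << 1 = 0b10010101101101100 = 76652

76652


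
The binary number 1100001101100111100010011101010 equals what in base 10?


1100001101100111100010011101010 in decimal = 1639171306

1639171306


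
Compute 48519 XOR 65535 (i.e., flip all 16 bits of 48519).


48519 ^ 65535 = 17016

17016


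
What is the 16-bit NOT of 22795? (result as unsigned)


~0b101100100001011 = 0b1010011011110100 = 42740 (16-bit unsigned)

42740


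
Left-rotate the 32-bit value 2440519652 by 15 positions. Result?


Rotate 0b10010001011101110101111111100100 left by 15 (32-bit) = 0b10101111111100100100100010111011 = 2951891131

2951891131


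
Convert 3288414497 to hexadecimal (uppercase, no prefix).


3288414497 = C4013921 hex

C4013921


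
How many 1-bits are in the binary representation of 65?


0b1000001 has 2 set bits

2


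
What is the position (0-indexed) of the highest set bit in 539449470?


0b100000001001110101100001111110. Highest set bit at position 29

29


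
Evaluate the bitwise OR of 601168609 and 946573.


0b100011110101010001101011100001 | 0b11100111000110001101 = 0b100011110111110111101111101101 = 601848813

601848813


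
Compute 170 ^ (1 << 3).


170 ^ (1 << 3) = 170 ^ 8 = 162

162


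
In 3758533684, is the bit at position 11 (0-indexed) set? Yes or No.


0b11100000000001101010110000110100, bit 11 = 1. Yes

Yes


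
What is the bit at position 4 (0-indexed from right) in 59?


0b111011, position 4 = 1

1


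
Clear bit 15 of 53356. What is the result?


53356 & ~(1 << 15) = 20588

20588


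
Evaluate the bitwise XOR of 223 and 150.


0b11011111 ^ 0b10010110 = 0b1001001 = 73

73


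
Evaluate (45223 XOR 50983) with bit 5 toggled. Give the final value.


Step 1: 45223 ^ 50983 = 30592
Step 2: 30592 ^ (1 << 5) = 30592 ^ 32 = 30624

30624


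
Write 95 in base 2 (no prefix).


95 = 1011111 in binary

1011111


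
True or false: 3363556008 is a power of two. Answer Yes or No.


0b11001000011110111100101010101000. Multiple bits set => No

No


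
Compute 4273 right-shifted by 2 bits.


0b1000010110001 >> 2 = 0b10000101100 = 1068

1068


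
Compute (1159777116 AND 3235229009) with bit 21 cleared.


Step 1: 1159777116 & 3235229009 = 1073776976
Step 2: 1073776976 & ~(1 << 21) = 1073776976

1073776976


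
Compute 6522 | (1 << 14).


6522 | (1 << 14) = 6522 | 16384 = 22906

22906


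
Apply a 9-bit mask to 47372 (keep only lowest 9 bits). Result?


47372 & 511 = 268

268


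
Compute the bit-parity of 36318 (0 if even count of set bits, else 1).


0b1000110111011110 has 10 ones => parity 0

0


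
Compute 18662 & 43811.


0b100100011100110 & 0b1010101100100011 = 0b100000100010 = 2082

2082


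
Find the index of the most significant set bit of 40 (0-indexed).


0b101000. Highest set bit at position 5

5


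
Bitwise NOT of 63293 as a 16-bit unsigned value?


~0b1111011100111101 = 0b100011000010 = 2242 (16-bit unsigned)

2242


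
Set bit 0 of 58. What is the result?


58 | (1 << 0) = 58 | 1 = 59

59


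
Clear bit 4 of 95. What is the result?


95 & ~(1 << 4) = 79

79


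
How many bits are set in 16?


0b10000 has 1 set bits

1


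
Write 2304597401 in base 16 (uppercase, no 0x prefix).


2304597401 = 895D5D99 hex

895D5D99


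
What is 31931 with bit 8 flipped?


31931 ^ (1 << 8) = 31931 ^ 256 = 32187

32187


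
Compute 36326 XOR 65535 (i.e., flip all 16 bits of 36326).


36326 ^ 65535 = 29209

29209


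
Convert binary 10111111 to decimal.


10111111 in decimal = 191

191


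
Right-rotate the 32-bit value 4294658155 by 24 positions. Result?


Rotate 0b11111111111110110100100001101011 right by 24 (32-bit) = 0b11111011010010000110101111111111 = 4215827455

4215827455


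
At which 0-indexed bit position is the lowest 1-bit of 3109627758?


0b10111001010110010010011101101110. Lowest set bit at position 1

1


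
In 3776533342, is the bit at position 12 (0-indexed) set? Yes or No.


0b11100001000110010101001101011110, bit 12 = 1. Yes

Yes


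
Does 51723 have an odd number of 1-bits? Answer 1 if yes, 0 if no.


0b1100101000001011 has 7 ones => parity 1

1


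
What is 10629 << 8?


0b10100110000101 << 8 = 0b1010011000010100000000 = 2721024

2721024


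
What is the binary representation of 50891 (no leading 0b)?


50891 = 1100011011001011 in binary

1100011011001011


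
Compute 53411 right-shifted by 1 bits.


0b1101000010100011 >> 1 = 0b110100001010001 = 26705

26705


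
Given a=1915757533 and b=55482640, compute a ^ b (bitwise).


1915757533 ^ 55482640 = 1904130765

1904130765


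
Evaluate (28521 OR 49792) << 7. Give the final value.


Step 1: 28521 | 49792 = 61417
Step 2: 61417 << 7 = 7861376

7861376


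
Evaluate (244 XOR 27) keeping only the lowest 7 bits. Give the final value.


Step 1: 244 ^ 27 = 239
Step 2: 239 & 127 = 111

111


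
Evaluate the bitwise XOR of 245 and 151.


0b11110101 ^ 0b10010111 = 0b1100010 = 98

98


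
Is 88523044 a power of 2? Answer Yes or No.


0b101010001101100000100100100. Multiple bits set => No

No


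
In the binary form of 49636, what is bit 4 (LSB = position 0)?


0b1100000111100100, position 4 = 0

0


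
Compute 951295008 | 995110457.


0b111000101100111001110000100000 | 0b111011010100000010111000111001 = 0b111011111100111011111000111001 = 1005829689

1005829689


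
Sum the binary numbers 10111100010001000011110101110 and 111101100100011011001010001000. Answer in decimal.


10111100010001000011110101110 + 111101100100011011001010001000 = 1010101000110100011101000110110 = 1427782198

1427782198


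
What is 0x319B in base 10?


319B hex = 12699 decimal

12699


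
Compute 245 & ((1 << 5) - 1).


245 & 31 = 21

21


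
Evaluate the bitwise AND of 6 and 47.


0b110 & 0b101111 = 0b110 = 6

6


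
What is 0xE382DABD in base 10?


E382DABD hex = 3817003709 decimal

3817003709


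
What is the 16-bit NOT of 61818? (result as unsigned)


~0b1111000101111010 = 0b111010000101 = 3717 (16-bit unsigned)

3717


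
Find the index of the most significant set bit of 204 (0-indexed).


0b11001100. Highest set bit at position 7

7


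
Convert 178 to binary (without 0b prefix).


178 = 10110010 in binary

10110010


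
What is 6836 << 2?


0b1101010110100 << 2 = 0b110101011010000 = 27344

27344


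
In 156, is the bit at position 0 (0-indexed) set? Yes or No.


0b10011100, bit 0 = 0. No

No


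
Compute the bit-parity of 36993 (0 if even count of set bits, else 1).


0b1001000010000001 has 4 ones => parity 0

0


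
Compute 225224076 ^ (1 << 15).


225224076 ^ (1 << 15) = 225224076 ^ 32768 = 225191308

225191308


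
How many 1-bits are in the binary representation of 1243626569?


0b1001010001000000011110001001001 has 11 set bits

11


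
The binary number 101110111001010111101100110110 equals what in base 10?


101110111001010111101100110110 in decimal = 786791222

786791222


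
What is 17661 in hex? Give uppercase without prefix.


17661 = 44FD hex

44FD


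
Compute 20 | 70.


0b10100 | 0b1000110 = 0b1010110 = 86

86


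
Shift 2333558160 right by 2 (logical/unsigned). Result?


0b10001011000101110100010110010000 >> 2 = 0b100010110001011101000101100100 = 583389540

583389540


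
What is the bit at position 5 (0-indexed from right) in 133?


0b10000101, position 5 = 0

0


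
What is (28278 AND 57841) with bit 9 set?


Step 1: 28278 & 57841 = 24688
Step 2: 24688 | (1 << 9) = 24688 | 512 = 25200

25200


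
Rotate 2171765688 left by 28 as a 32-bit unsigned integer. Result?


Rotate 0b10000001011100101000001110111000 left by 28 (32-bit) = 0b10001000000101110010100000111011 = 2283219003

2283219003


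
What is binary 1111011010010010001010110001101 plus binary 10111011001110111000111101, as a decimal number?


1111011010010010001010110001101 + 10111011001110111000111101 = 1111110001101100000001111001010 = 2117469130

2117469130


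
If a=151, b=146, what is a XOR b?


151 ^ 146 = 5

5


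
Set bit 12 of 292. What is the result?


292 | (1 << 12) = 292 | 4096 = 4388

4388


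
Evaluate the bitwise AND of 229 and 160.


0b11100101 & 0b10100000 = 0b10100000 = 160

160


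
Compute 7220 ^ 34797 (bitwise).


0b1110000110100 ^ 0b1000011111101101 = 0b1001101111011001 = 39897

39897


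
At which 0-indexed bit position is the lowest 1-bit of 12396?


0b11000001101100. Lowest set bit at position 2

2


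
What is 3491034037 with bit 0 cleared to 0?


3491034037 & ~(1 << 0) = 3491034036

3491034036


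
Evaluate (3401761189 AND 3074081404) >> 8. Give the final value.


Step 1: 3401761189 & 3074081404 = 2181218340
Step 2: 2181218340 >> 8 = 8520384

8520384


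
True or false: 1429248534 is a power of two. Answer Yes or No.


0b1010101001100001001101000010110. Multiple bits set => No

No


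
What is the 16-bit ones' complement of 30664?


30664 ^ 65535 = 34871

34871


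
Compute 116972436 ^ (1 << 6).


116972436 ^ (1 << 6) = 116972436 ^ 64 = 116972500

116972500


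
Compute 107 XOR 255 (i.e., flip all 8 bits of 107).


107 ^ 255 = 148

148


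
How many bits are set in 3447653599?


0b11001101011111110000010011011111 has 20 set bits

20


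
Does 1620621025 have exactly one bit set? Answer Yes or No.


0b1100000100110001011011011100001. Multiple bits set => No

No


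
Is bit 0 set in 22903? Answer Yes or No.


0b101100101110111, bit 0 = 1. Yes

Yes


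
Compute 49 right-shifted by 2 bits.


0b110001 >> 2 = 0b1100 = 12

12


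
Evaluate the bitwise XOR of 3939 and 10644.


0b111101100011 ^ 0b10100110010100 = 0b10011011110111 = 9975

9975


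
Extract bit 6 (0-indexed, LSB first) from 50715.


0b1100011000011011, position 6 = 0

0


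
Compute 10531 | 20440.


0b10100100100011 | 0b100111111011000 = 0b110111111111011 = 28667

28667


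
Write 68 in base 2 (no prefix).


68 = 1000100 in binary

1000100


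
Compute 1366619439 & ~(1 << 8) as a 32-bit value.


1366619439 & ~(1 << 8) = 1366619183

1366619183


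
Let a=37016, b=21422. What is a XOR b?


37016 ^ 21422 = 49974

49974


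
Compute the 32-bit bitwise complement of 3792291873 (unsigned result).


~0b11100010000010011100100000100001 = 0b11101111101100011011111011110 = 502675422 (32-bit unsigned)

502675422


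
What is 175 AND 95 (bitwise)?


0b10101111 & 0b1011111 = 0b1111 = 15

15


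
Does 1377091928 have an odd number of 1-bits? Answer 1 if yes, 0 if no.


0b1010010000101001100000101011000 has 11 ones => parity 1

1


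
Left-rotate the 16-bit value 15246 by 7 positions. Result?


Rotate 0b11101110001110 left by 7 (16-bit) = 0b1100011100011101 = 50973

50973


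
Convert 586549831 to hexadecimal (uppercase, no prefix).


586549831 = 22F60A47 hex

22F60A47


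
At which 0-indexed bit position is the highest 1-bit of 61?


0b111101. Highest set bit at position 5

5


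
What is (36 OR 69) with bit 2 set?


Step 1: 36 | 69 = 101
Step 2: 101 | (1 << 2) = 101 | 4 = 101

101


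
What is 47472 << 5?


0b1011100101110000 << 5 = 0b101110010111000000000 = 1519104

1519104


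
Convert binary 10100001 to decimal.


10100001 in decimal = 161

161


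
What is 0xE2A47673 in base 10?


E2A47673 hex = 3802429043 decimal

3802429043


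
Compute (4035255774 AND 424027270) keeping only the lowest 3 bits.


Step 1: 4035255774 & 424027270 = 268698758
Step 2: 268698758 & 7 = 6

6


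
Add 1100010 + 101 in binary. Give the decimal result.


1100010 + 101 = 1100111 = 103

103


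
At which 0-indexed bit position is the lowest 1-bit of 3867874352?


0b11100110100010110001010000110000. Lowest set bit at position 4

4


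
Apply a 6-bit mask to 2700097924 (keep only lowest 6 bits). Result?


2700097924 & 63 = 4

4


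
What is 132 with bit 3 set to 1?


132 | (1 << 3) = 132 | 8 = 140

140


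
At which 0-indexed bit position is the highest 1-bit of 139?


0b10001011. Highest set bit at position 7

7


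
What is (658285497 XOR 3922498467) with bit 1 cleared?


Step 1: 658285497 ^ 3922498467 = 3471847450
Step 2: 3471847450 & ~(1 << 1) = 3471847448

3471847448


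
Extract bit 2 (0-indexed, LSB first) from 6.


0b110, position 2 = 1

1


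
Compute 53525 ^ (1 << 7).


53525 ^ (1 << 7) = 53525 ^ 128 = 53653

53653


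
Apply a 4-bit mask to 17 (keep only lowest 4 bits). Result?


17 & 15 = 1

1


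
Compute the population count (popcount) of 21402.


0b101001110011010 has 8 set bits

8


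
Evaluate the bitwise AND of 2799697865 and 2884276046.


0b10100110110111111111111111001001 & 0b10101011111010101000111101001110 = 0b10100010110010101000111101001000 = 2731183944

2731183944


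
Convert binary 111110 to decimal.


111110 in decimal = 62

62


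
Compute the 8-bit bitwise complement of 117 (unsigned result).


~0b1110101 = 0b10001010 = 138 (8-bit unsigned)

138


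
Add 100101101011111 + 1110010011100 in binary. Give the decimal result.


100101101011111 + 1110010011100 = 110011111111011 = 26619

26619


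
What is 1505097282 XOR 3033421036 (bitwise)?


0b1011001101101011111011001000010 ^ 0b10110100110011100101010011101100 = 0b11101101011110111010001010101110 = 3984302766

3984302766


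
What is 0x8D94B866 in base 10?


8D94B866 hex = 2375333990 decimal

2375333990


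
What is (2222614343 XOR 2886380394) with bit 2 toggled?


Step 1: 2222614343 ^ 2886380394 = 678480941
Step 2: 678480941 ^ (1 << 2) = 678480941 ^ 4 = 678480937

678480937


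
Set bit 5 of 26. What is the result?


26 | (1 << 5) = 26 | 32 = 58

58


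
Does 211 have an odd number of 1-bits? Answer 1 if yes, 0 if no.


0b11010011 has 5 ones => parity 1

1


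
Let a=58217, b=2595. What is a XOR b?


58217 ^ 2595 = 59722

59722


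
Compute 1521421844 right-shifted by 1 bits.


0b1011010101011110000111000010100 >> 1 = 0b101101010101111000011100001010 = 760710922

760710922


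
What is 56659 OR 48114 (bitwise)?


0b1101110101010011 | 0b1011101111110010 = 0b1111111111110011 = 65523

65523


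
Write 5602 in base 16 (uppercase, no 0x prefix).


5602 = 15E2 hex

15E2


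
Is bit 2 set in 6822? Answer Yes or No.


0b1101010100110, bit 2 = 1. Yes

Yes


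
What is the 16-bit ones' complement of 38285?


38285 ^ 65535 = 27250

27250


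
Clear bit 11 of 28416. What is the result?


28416 & ~(1 << 11) = 26368

26368


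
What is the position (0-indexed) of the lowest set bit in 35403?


0b1000101001001011. Lowest set bit at position 0

0


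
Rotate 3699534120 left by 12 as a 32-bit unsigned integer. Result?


Rotate 0b11011100100000100110100100101000 left by 12 (32-bit) = 0b100110100100101000110111001000 = 647138760

647138760


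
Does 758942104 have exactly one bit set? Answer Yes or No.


0b101101001111001000100110011000. Multiple bits set => No

No


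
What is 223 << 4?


0b11011111 << 4 = 0b110111110000 = 3568

3568


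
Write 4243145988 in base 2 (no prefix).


4243145988 = 11111100111010010100010100000100 in binary

11111100111010010100010100000100


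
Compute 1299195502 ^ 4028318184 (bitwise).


0b1001101011100000010011001101110 ^ 0b11110000000110110100000111101000 = 0b10111101011010110110011110000110 = 3177932678

3177932678


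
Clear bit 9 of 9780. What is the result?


9780 & ~(1 << 9) = 9268

9268


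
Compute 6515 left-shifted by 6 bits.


0b1100101110011 << 6 = 0b1100101110011000000 = 416960

416960


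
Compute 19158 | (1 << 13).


19158 | (1 << 13) = 19158 | 8192 = 27350

27350


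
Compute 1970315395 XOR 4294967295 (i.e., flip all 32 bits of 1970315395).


1970315395 ^ 4294967295 = 2324651900

2324651900


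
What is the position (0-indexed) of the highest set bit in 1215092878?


0b1001000011011001101100010001110. Highest set bit at position 30

30


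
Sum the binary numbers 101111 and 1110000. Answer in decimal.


101111 + 1110000 = 10011111 = 159

159


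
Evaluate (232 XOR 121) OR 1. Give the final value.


Step 1: 232 ^ 121 = 145
Step 2: 145 | 1 = 145

145


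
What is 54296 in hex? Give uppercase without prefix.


54296 = D418 hex

D418


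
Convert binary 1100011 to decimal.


1100011 in decimal = 99

99


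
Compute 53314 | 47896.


0b1101000001000010 | 0b1011101100011000 = 0b1111101101011010 = 64346

64346


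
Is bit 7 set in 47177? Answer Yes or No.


0b1011100001001001, bit 7 = 0. No

No


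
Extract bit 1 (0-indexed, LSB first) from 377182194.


0b10110011110110101011111110010, position 1 = 1

1


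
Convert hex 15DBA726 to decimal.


15DBA726 hex = 366716710 decimal

366716710


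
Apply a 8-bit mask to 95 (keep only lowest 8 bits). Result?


95 & 255 = 95

95


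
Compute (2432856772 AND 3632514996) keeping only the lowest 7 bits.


Step 1: 2432856772 & 3632514996 = 2416067204
Step 2: 2416067204 & 127 = 4

4


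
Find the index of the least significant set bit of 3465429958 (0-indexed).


0b11001110100011100100001111000110. Lowest set bit at position 1

1


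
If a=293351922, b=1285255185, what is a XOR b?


293351922 ^ 1285255185 = 1575436771

1575436771


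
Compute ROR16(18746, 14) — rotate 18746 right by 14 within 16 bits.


Rotate 0b100100100111010 right by 14 (16-bit) = 0b10010011101001 = 9449

9449


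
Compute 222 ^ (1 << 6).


222 ^ (1 << 6) = 222 ^ 64 = 158

158


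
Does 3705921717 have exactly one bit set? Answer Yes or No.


0b11011100111000111110000010110101. Multiple bits set => No

No


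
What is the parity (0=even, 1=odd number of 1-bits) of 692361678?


0b101001010001001001100111001110 has 14 ones => parity 0

0


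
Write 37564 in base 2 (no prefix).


37564 = 1001001010111100 in binary

1001001010111100


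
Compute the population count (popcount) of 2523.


0b100111011011 has 8 set bits

8


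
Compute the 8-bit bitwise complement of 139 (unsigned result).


~0b10001011 = 0b1110100 = 116 (8-bit unsigned)

116


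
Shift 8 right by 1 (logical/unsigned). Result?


0b1000 >> 1 = 0b100 = 4

4


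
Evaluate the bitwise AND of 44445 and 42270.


0b1010110110011101 & 0b1010010100011110 = 0b1010010100011100 = 42268

42268


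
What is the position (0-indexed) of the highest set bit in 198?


0b11000110. Highest set bit at position 7

7


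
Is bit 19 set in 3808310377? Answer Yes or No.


0b11100010111111100011010001101001, bit 19 = 1. Yes

Yes


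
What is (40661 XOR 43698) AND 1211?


Step 1: 40661 ^ 43698 = 13415
Step 2: 13415 & 1211 = 1059

1059


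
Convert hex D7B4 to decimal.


D7B4 hex = 55220 decimal

55220


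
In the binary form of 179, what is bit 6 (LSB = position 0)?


0b10110011, position 6 = 0

0


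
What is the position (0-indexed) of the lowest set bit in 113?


0b1110001. Lowest set bit at position 0

0


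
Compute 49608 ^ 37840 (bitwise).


0b1100000111001000 ^ 0b1001001111010000 = 0b101001000011000 = 21016

21016


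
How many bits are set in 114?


0b1110010 has 4 set bits

4


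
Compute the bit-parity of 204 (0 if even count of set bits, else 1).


0b11001100 has 4 ones => parity 0

0


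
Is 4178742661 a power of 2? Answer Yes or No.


0b11111001000100101000110110000101. Multiple bits set => No

No


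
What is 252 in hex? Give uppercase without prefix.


252 = FC hex

FC


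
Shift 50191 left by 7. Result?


0b1100010000001111 << 7 = 0b11000100000011110000000 = 6424448

6424448


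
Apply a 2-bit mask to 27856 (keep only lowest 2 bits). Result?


27856 & 3 = 0

0


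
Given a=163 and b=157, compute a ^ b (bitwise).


163 ^ 157 = 62

62


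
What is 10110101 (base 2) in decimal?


10110101 in decimal = 181

181


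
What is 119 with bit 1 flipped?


119 ^ (1 << 1) = 119 ^ 2 = 117

117


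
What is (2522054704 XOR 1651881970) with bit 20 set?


Step 1: 2522054704 ^ 1651881970 = 4096145346
Step 2: 4096145346 | (1 << 20) = 4096145346 | 1048576 = 4097193922

4097193922


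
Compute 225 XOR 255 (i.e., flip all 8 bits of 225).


225 ^ 255 = 30

30


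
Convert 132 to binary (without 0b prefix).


132 = 10000100 in binary

10000100


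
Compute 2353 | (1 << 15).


2353 | (1 << 15) = 2353 | 32768 = 35121

35121


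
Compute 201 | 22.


0b11001001 | 0b10110 = 0b11011111 = 223

223


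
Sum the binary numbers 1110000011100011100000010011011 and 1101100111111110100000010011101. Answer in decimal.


1110000011100011100000010011011 + 1101100111111110100000010011101 = 11011101011100010000000100111000 = 3715170616

3715170616


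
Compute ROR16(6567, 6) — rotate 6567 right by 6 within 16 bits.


Rotate 0b1100110100111 right by 6 (16-bit) = 0b1001110001100110 = 40038

40038


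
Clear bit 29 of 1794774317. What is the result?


1794774317 & ~(1 << 29) = 1257903405

1257903405


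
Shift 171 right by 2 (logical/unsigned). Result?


0b10101011 >> 2 = 0b101010 = 42

42


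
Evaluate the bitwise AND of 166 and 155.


0b10100110 & 0b10011011 = 0b10000010 = 130

130


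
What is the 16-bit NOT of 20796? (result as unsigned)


~0b101000100111100 = 0b1010111011000011 = 44739 (16-bit unsigned)

44739


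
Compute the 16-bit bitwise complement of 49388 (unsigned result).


~0b1100000011101100 = 0b11111100010011 = 16147 (16-bit unsigned)

16147


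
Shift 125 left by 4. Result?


0b1111101 << 4 = 0b11111010000 = 2000

2000


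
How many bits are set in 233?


0b11101001 has 5 set bits

5


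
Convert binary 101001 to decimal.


101001 in decimal = 41

41


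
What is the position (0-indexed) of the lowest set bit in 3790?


0b111011001110. Lowest set bit at position 1

1


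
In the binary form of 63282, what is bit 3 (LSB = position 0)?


0b1111011100110010, position 3 = 0

0


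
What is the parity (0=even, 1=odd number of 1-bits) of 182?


0b10110110 has 5 ones => parity 1

1


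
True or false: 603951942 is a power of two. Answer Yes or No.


0b100011111111111001001101000110. Multiple bits set => No

No


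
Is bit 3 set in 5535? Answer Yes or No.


0b1010110011111, bit 3 = 1. Yes

Yes


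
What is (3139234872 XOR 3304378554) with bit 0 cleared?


Step 1: 3139234872 ^ 3304378554 = 2145926274
Step 2: 2145926274 & ~(1 << 0) = 2145926274

2145926274


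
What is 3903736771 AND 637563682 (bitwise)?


0b11101000101011100100101111000011 & 0b100110000000000111001100100010 = 0b100000000000000100001100000010 = 536888066

536888066


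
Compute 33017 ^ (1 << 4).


33017 ^ (1 << 4) = 33017 ^ 16 = 33001

33001


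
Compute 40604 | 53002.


0b1001111010011100 | 0b1100111100001010 = 0b1101111110011110 = 57246

57246


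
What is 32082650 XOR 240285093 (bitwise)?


0b1111010011000101011011010 ^ 0b1110010100100111010110100101 = 0b1111101110111111111101111111 = 263978879

263978879


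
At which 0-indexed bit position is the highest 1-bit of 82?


0b1010010. Highest set bit at position 6

6


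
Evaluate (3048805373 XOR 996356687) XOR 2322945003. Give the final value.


Step 1: 3048805373 ^ 996356687 = 2396660146
Step 2: 2396660146 ^ 2322945003 = 78606937

78606937


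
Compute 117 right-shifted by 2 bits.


0b1110101 >> 2 = 0b11101 = 29

29


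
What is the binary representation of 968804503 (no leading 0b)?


968804503 = 111001101111101100100010010111 in binary

111001101111101100100010010111


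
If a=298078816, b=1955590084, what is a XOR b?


298078816 ^ 1955590084 = 1699462564

1699462564


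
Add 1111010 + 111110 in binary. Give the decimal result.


1111010 + 111110 = 10111000 = 184

184


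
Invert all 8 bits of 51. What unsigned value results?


51 ^ 255 = 204

204


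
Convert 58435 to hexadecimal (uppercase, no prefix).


58435 = E443 hex

E443


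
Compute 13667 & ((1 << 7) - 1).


13667 & 127 = 99

99


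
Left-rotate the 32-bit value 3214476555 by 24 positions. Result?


Rotate 0b10111111100110010000010100001011 left by 24 (32-bit) = 0b1011101111111001100100000101 = 197105925

197105925


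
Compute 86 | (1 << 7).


86 | (1 << 7) = 86 | 128 = 214

214


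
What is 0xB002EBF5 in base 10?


B002EBF5 hex = 2952981493 decimal

2952981493


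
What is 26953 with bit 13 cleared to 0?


26953 & ~(1 << 13) = 18761

18761


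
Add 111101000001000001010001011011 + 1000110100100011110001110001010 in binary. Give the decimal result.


111101000001000001010001011011 + 1000110100100011110001110001010 = 10000011100101011111011111100101 = 2207643621

2207643621


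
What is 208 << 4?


0b11010000 << 4 = 0b110100000000 = 3328

3328


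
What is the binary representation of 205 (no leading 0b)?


205 = 11001101 in binary

11001101


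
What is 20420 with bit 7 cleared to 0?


20420 & ~(1 << 7) = 20292

20292


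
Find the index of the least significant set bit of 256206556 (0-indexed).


0b1111010001010110011011011100. Lowest set bit at position 2

2


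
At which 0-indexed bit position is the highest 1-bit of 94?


0b1011110. Highest set bit at position 6

6


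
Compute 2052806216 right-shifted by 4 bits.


0b1111010010110110101011001001000 >> 4 = 0b111101001011011010101100100 = 128300388

128300388


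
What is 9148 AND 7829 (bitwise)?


0b10001110111100 & 0b1111010010101 = 0b1010010100 = 660

660


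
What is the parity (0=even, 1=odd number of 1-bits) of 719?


0b1011001111 has 7 ones => parity 1

1


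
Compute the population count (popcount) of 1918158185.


0b1110010010101001100010101101001 has 15 set bits

15


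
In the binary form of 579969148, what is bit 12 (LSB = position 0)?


0b100010100100011010000001111100, position 12 = 0

0


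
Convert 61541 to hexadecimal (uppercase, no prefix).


61541 = F065 hex

F065


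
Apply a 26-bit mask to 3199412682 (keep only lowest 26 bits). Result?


3199412682 & 67108863 = 45296074

45296074


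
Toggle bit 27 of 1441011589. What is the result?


1441011589 ^ (1 << 27) = 1441011589 ^ 134217728 = 1575229317

1575229317


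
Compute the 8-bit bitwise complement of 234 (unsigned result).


~0b11101010 = 0b10101 = 21 (8-bit unsigned)

21


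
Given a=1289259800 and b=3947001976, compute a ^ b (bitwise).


1289259800 ^ 3947001976 = 2811949920

2811949920


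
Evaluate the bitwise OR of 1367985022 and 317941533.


0b1010001100010011100101101111110 | 0b10010111100110110011100011101 = 0b1010011111110111110111101111111 = 1409019775

1409019775


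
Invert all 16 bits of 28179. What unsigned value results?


28179 ^ 65535 = 37356

37356


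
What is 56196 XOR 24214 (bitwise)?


0b1101101110000100 ^ 0b101111010010110 = 0b1000010100010010 = 34066

34066


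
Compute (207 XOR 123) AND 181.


Step 1: 207 ^ 123 = 180
Step 2: 180 & 181 = 180

180


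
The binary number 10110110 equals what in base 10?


10110110 in decimal = 182

182


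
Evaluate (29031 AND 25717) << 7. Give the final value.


Step 1: 29031 & 25717 = 24677
Step 2: 24677 << 7 = 3158656

3158656


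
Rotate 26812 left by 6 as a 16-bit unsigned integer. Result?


Rotate 0b110100010111100 left by 6 (16-bit) = 0b10111100011010 = 12058

12058


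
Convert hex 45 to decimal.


45 hex = 69 decimal

69


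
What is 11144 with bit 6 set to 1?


11144 | (1 << 6) = 11144 | 64 = 11208

11208


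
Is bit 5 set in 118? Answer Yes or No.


0b1110110, bit 5 = 1. Yes

Yes


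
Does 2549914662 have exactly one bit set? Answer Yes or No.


0b10010111111111001001110000100110. Multiple bits set => No

No


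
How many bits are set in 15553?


0b11110011000001 has 7 set bits

7


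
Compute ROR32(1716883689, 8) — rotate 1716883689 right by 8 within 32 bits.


Rotate 0b1100110010101011001000011101001 right by 8 (32-bit) = 0b11101001011001100101010110010000 = 3915797904

3915797904


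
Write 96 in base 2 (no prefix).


96 = 1100000 in binary

1100000


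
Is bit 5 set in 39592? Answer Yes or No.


0b1001101010101000, bit 5 = 1. Yes

Yes


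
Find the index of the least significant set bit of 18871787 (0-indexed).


0b1000111111111010111101011. Lowest set bit at position 0

0


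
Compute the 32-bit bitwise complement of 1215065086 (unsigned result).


~0b1001000011011000110101111111110 = 0b10110111100100111001010000000001 = 3079902209 (32-bit unsigned)

3079902209


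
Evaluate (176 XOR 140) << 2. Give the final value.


Step 1: 176 ^ 140 = 60
Step 2: 60 << 2 = 240

240


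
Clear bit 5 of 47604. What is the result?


47604 & ~(1 << 5) = 47572

47572


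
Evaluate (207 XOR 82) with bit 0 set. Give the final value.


Step 1: 207 ^ 82 = 157
Step 2: 157 | (1 << 0) = 157 | 1 = 157

157


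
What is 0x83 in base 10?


83 hex = 131 decimal

131


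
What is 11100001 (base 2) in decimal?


11100001 in decimal = 225

225


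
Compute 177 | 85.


0b10110001 | 0b1010101 = 0b11110101 = 245

245


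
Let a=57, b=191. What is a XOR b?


57 ^ 191 = 134

134


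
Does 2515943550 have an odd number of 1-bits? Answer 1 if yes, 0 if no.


0b10010101111101100100000001111110 has 17 ones => parity 1

1


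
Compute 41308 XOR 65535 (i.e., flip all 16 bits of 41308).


41308 ^ 65535 = 24227

24227


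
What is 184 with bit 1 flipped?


184 ^ (1 << 1) = 184 ^ 2 = 186

186


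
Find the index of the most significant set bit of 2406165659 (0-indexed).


0b10001111011010110010110010011011. Highest set bit at position 31

31


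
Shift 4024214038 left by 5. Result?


0b11101111110111001010001000010110 << 5 = 0b1110111111011100101000100001011000000 = 128774849216

128774849216


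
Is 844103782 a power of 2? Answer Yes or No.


0b110010010100000000000001100110. Multiple bits set => No

No


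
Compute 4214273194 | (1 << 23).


4214273194 | (1 << 23) = 4214273194 | 8388608 = 4222661802

4222661802


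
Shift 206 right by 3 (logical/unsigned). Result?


0b11001110 >> 3 = 0b11001 = 25

25


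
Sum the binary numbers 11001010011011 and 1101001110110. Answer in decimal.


11001010011011 + 1101001110110 = 100110100010001 = 19729

19729


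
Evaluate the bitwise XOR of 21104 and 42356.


0b101001001110000 ^ 0b1010010101110100 = 0b1111011100000100 = 63236

63236


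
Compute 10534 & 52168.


0b10100100100110 & 0b1100101111001000 = 0b100100000000 = 2304

2304


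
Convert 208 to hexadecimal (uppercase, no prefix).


208 = D0 hex

D0


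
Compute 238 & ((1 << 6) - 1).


238 & 63 = 46

46


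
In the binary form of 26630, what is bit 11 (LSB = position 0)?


0b110100000000110, position 11 = 1

1
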